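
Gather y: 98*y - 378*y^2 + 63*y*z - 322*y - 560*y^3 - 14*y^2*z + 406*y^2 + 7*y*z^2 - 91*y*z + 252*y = -560*y^3 + y^2*(28 - 14*z) + y*(7*z^2 - 28*z + 28)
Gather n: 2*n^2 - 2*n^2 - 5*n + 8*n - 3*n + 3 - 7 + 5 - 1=0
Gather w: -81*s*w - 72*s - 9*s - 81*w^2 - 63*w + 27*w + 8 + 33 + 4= -81*s - 81*w^2 + w*(-81*s - 36) + 45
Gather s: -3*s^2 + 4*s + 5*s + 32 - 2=-3*s^2 + 9*s + 30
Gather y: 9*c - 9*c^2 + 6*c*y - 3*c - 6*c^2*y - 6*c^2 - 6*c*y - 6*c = -6*c^2*y - 15*c^2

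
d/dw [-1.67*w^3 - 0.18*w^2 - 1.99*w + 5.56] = -5.01*w^2 - 0.36*w - 1.99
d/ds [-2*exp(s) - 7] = -2*exp(s)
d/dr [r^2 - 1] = 2*r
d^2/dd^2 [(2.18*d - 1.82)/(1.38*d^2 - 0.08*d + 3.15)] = ((5.372 - 18.0504*d)*(1.38*d^2 - 0.08*d + 3.15) + (2.18*d - 1.82)*(2.76*d - 0.08)*(5.52*d - 0.16))/(1.38*d^2 - 0.08*d + 3.15)^3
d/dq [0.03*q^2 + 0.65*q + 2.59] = 0.06*q + 0.65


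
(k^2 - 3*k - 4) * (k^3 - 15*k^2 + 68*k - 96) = k^5 - 18*k^4 + 109*k^3 - 240*k^2 + 16*k + 384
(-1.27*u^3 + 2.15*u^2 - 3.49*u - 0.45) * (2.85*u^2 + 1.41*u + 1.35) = -3.6195*u^5 + 4.3368*u^4 - 8.6295*u^3 - 3.3009*u^2 - 5.346*u - 0.6075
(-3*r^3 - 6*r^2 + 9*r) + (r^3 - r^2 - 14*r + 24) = -2*r^3 - 7*r^2 - 5*r + 24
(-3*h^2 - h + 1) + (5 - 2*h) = -3*h^2 - 3*h + 6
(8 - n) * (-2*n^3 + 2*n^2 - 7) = 2*n^4 - 18*n^3 + 16*n^2 + 7*n - 56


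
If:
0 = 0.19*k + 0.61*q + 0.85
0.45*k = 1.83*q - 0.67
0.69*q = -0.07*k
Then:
No Solution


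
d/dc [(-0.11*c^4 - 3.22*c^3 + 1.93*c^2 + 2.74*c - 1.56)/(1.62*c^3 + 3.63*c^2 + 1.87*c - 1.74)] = (-0.1782*c^6 - 0.7986*c^5 - 15.4323*c^4 - 20.1548*c^3 + 18.0529*c^2 + 4.6092*c - 1.8504)/(2.6244*c^6 + 11.7612*c^5 + 19.2357*c^4 + 7.9386*c^3 - 9.1355*c^2 - 6.5076*c + 3.0276)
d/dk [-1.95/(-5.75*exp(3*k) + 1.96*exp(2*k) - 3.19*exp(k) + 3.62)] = (-33.6375*exp(2*k) + 7.644*exp(k) - 6.2205)*exp(k)/(5.75*exp(3*k) - 1.96*exp(2*k) + 3.19*exp(k) - 3.62)^2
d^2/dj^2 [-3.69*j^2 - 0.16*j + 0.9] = -7.38000000000000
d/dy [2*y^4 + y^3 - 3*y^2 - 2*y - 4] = 8*y^3 + 3*y^2 - 6*y - 2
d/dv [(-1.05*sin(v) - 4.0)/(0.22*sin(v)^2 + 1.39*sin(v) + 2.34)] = (0.231*sin(v)^2 + 1.76*sin(v) + 3.103)*cos(v)/(0.0484*sin(v)^4 + 0.6116*sin(v)^3 + 2.9617*sin(v)^2 + 6.5052*sin(v) + 5.4756)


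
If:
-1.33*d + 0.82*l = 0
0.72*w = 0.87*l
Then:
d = 0.510241120041483*w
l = 0.827586206896552*w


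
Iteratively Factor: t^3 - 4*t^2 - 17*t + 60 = (t - 5)*(t^2 + t - 12) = (t - 5)*(t + 4)*(t - 3)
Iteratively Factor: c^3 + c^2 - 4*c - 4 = (c + 2)*(c^2 - c - 2) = (c + 1)*(c + 2)*(c - 2)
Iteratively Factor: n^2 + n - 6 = (n + 3)*(n - 2)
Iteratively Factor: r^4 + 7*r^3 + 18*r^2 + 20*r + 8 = (r + 2)*(r^3 + 5*r^2 + 8*r + 4) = (r + 2)^2*(r^2 + 3*r + 2) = (r + 2)^3*(r + 1)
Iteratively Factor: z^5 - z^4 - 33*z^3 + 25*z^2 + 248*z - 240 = (z + 4)*(z^4 - 5*z^3 - 13*z^2 + 77*z - 60) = (z + 4)^2*(z^3 - 9*z^2 + 23*z - 15) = (z - 1)*(z + 4)^2*(z^2 - 8*z + 15) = (z - 5)*(z - 1)*(z + 4)^2*(z - 3)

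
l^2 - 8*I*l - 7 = (l - 7*I)*(l - I)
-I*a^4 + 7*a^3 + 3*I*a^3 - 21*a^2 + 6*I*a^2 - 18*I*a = a*(a - 3)*(a + 6*I)*(-I*a + 1)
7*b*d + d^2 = d*(7*b + d)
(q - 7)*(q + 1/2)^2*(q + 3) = q^4 - 3*q^3 - 99*q^2/4 - 22*q - 21/4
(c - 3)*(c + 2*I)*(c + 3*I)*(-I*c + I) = -I*c^4 + 5*c^3 + 4*I*c^3 - 20*c^2 + 3*I*c^2 + 15*c - 24*I*c + 18*I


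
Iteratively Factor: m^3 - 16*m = (m - 4)*(m^2 + 4*m) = m*(m - 4)*(m + 4)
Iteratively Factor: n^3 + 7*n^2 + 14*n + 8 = (n + 4)*(n^2 + 3*n + 2) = (n + 2)*(n + 4)*(n + 1)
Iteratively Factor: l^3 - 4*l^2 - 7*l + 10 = (l + 2)*(l^2 - 6*l + 5) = (l - 1)*(l + 2)*(l - 5)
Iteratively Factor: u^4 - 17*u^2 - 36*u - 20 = (u + 2)*(u^3 - 2*u^2 - 13*u - 10) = (u + 2)^2*(u^2 - 4*u - 5) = (u - 5)*(u + 2)^2*(u + 1)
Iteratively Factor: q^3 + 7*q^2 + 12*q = (q)*(q^2 + 7*q + 12) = q*(q + 3)*(q + 4)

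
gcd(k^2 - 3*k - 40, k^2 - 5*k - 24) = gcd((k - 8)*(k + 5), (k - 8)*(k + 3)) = k - 8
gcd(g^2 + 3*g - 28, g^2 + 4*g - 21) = g + 7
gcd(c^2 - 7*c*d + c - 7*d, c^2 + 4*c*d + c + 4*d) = c + 1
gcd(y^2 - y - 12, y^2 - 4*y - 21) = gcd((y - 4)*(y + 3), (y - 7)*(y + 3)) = y + 3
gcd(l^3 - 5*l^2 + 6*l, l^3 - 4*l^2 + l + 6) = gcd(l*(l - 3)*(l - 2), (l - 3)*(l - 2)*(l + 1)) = l^2 - 5*l + 6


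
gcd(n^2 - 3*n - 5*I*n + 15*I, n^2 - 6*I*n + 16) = 1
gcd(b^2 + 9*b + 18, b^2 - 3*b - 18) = b + 3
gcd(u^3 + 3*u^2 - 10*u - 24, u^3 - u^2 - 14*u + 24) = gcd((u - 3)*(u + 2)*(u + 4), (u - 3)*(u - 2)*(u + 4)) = u^2 + u - 12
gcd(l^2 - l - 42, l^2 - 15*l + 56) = l - 7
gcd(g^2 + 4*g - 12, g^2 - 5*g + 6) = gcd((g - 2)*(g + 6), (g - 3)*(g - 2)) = g - 2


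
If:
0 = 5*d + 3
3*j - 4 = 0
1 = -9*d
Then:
No Solution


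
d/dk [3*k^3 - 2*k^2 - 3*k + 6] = 9*k^2 - 4*k - 3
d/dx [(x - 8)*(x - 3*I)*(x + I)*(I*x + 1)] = 4*I*x^3 + x^2*(9 - 24*I) + 2*x*(-24 + I) + 3 - 8*I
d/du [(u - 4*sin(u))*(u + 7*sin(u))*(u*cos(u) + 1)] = -(u - 4*sin(u))*(u + 7*sin(u))*(u*sin(u) - cos(u)) + (u - 4*sin(u))*(u*cos(u) + 1)*(7*cos(u) + 1) - (u + 7*sin(u))*(u*cos(u) + 1)*(4*cos(u) - 1)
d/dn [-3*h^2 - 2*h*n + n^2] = -2*h + 2*n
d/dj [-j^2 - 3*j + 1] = -2*j - 3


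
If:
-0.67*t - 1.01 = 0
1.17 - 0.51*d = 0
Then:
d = 2.29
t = -1.51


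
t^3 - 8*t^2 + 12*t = t*(t - 6)*(t - 2)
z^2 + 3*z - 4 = (z - 1)*(z + 4)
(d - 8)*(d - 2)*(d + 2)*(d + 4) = d^4 - 4*d^3 - 36*d^2 + 16*d + 128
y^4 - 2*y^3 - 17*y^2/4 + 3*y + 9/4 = (y - 3)*(y - 1)*(y + 1/2)*(y + 3/2)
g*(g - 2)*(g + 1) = g^3 - g^2 - 2*g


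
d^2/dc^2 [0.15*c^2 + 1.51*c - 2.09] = 0.300000000000000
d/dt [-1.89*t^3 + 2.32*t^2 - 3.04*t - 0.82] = -5.67*t^2 + 4.64*t - 3.04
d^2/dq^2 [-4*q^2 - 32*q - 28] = -8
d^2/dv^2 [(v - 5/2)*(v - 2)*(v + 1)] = 6*v - 7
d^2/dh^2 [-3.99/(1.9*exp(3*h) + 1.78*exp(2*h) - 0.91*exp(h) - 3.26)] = (-3.99*(5.7*exp(2*h) + 3.56*exp(h) - 0.91)*(11.4*exp(2*h) + 7.12*exp(h) - 1.82)*exp(h) + (68.229*exp(2*h) + 28.4088*exp(h) - 3.6309)*(1.9*exp(3*h) + 1.78*exp(2*h) - 0.91*exp(h) - 3.26))*exp(h)/(1.9*exp(3*h) + 1.78*exp(2*h) - 0.91*exp(h) - 3.26)^3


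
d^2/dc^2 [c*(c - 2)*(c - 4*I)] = 6*c - 4 - 8*I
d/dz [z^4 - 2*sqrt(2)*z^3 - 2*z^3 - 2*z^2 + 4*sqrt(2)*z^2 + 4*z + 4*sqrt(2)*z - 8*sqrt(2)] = 4*z^3 - 6*sqrt(2)*z^2 - 6*z^2 - 4*z + 8*sqrt(2)*z + 4 + 4*sqrt(2)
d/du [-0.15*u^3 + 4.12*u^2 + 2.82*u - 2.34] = -0.45*u^2 + 8.24*u + 2.82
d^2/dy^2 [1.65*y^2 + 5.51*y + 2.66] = 3.30000000000000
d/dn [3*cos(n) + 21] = -3*sin(n)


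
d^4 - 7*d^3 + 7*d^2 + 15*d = d*(d - 5)*(d - 3)*(d + 1)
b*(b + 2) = b^2 + 2*b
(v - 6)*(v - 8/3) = v^2 - 26*v/3 + 16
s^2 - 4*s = s*(s - 4)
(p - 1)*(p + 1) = p^2 - 1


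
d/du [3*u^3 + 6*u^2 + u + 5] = 9*u^2 + 12*u + 1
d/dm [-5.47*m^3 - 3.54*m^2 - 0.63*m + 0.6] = -16.41*m^2 - 7.08*m - 0.63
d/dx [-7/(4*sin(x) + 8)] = 7*cos(x)/(4*(sin(x) + 2)^2)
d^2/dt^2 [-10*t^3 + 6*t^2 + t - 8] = 12 - 60*t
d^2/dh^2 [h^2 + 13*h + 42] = 2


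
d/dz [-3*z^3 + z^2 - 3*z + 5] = -9*z^2 + 2*z - 3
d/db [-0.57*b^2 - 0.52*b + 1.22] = -1.14*b - 0.52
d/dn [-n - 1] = -1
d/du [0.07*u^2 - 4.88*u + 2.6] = 0.14*u - 4.88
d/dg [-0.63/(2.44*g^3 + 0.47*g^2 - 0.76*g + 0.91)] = (4.6116*g^2 + 0.5922*g - 0.4788)/(2.44*g^3 + 0.47*g^2 - 0.76*g + 0.91)^2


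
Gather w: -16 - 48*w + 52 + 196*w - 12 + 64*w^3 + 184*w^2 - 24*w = 64*w^3 + 184*w^2 + 124*w + 24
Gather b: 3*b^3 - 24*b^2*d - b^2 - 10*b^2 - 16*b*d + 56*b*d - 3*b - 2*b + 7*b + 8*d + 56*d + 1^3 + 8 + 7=3*b^3 + b^2*(-24*d - 11) + b*(40*d + 2) + 64*d + 16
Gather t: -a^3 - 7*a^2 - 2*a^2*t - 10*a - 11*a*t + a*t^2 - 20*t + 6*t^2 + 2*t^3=-a^3 - 7*a^2 - 10*a + 2*t^3 + t^2*(a + 6) + t*(-2*a^2 - 11*a - 20)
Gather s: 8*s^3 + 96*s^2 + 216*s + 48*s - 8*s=8*s^3 + 96*s^2 + 256*s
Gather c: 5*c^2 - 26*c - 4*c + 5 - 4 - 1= 5*c^2 - 30*c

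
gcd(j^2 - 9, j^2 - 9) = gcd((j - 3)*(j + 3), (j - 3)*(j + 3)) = j^2 - 9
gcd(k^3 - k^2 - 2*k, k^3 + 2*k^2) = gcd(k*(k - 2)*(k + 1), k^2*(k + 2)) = k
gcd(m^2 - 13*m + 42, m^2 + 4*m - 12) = 1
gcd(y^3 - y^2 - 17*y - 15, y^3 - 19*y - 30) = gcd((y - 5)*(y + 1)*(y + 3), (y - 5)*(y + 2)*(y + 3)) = y^2 - 2*y - 15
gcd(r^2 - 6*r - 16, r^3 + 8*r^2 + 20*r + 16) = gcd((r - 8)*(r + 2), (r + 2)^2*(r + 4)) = r + 2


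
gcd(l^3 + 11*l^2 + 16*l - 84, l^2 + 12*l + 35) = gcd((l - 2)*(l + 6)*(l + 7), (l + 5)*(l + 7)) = l + 7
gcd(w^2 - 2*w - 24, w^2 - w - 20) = w + 4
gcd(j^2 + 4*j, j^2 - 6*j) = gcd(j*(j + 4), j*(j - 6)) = j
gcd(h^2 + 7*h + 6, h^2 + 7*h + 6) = h^2 + 7*h + 6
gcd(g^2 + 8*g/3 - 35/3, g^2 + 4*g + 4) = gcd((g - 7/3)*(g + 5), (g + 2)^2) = 1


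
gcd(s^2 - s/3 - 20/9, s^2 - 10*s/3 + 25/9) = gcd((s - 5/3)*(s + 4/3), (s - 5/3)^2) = s - 5/3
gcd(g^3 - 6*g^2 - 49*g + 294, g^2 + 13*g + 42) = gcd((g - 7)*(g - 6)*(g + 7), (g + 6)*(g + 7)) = g + 7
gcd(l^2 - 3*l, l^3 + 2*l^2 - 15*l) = l^2 - 3*l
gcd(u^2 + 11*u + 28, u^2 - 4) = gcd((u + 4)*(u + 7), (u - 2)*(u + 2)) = 1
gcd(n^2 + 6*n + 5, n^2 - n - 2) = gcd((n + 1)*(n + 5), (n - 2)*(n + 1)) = n + 1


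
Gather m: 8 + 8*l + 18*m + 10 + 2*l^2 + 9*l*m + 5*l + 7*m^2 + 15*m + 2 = 2*l^2 + 13*l + 7*m^2 + m*(9*l + 33) + 20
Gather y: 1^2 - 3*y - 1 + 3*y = 0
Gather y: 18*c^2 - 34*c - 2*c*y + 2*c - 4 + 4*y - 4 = 18*c^2 - 32*c + y*(4 - 2*c) - 8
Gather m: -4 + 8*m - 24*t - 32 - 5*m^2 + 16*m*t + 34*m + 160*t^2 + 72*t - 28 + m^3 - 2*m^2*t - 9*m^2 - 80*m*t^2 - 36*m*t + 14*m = m^3 + m^2*(-2*t - 14) + m*(-80*t^2 - 20*t + 56) + 160*t^2 + 48*t - 64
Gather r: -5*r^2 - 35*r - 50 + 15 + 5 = -5*r^2 - 35*r - 30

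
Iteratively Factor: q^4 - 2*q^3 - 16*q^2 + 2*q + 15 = (q - 5)*(q^3 + 3*q^2 - q - 3) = (q - 5)*(q - 1)*(q^2 + 4*q + 3) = (q - 5)*(q - 1)*(q + 3)*(q + 1)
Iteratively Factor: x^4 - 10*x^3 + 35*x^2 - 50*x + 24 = (x - 4)*(x^3 - 6*x^2 + 11*x - 6) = (x - 4)*(x - 3)*(x^2 - 3*x + 2) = (x - 4)*(x - 3)*(x - 2)*(x - 1)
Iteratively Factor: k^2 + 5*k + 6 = (k + 3)*(k + 2)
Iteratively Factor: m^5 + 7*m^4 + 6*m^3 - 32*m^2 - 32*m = (m + 1)*(m^4 + 6*m^3 - 32*m) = (m + 1)*(m + 4)*(m^3 + 2*m^2 - 8*m) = (m - 2)*(m + 1)*(m + 4)*(m^2 + 4*m) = m*(m - 2)*(m + 1)*(m + 4)*(m + 4)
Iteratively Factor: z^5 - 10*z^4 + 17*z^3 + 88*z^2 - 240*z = (z)*(z^4 - 10*z^3 + 17*z^2 + 88*z - 240) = z*(z - 5)*(z^3 - 5*z^2 - 8*z + 48) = z*(z - 5)*(z - 4)*(z^2 - z - 12) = z*(z - 5)*(z - 4)^2*(z + 3)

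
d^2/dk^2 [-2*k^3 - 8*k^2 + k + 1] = -12*k - 16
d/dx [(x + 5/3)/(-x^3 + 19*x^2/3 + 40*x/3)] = 2*(x - 4)/(x^2*(x^2 - 16*x + 64))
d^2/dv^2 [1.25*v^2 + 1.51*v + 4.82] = 2.50000000000000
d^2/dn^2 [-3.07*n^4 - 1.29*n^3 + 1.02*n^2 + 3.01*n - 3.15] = -36.84*n^2 - 7.74*n + 2.04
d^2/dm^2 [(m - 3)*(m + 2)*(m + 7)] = 6*m + 12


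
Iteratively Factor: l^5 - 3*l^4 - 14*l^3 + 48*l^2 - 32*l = (l - 1)*(l^4 - 2*l^3 - 16*l^2 + 32*l) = (l - 1)*(l + 4)*(l^3 - 6*l^2 + 8*l) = (l - 4)*(l - 1)*(l + 4)*(l^2 - 2*l) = (l - 4)*(l - 2)*(l - 1)*(l + 4)*(l)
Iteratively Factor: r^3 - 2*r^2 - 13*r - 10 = (r - 5)*(r^2 + 3*r + 2) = (r - 5)*(r + 2)*(r + 1)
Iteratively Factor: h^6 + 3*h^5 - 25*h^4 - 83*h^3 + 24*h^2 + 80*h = (h)*(h^5 + 3*h^4 - 25*h^3 - 83*h^2 + 24*h + 80) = h*(h - 5)*(h^4 + 8*h^3 + 15*h^2 - 8*h - 16) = h*(h - 5)*(h + 4)*(h^3 + 4*h^2 - h - 4) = h*(h - 5)*(h + 4)^2*(h^2 - 1) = h*(h - 5)*(h + 1)*(h + 4)^2*(h - 1)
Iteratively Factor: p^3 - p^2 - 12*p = (p)*(p^2 - p - 12) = p*(p - 4)*(p + 3)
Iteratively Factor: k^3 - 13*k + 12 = (k + 4)*(k^2 - 4*k + 3) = (k - 1)*(k + 4)*(k - 3)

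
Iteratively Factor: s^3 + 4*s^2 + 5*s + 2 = (s + 2)*(s^2 + 2*s + 1) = (s + 1)*(s + 2)*(s + 1)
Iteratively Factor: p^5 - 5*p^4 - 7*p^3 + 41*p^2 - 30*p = (p - 1)*(p^4 - 4*p^3 - 11*p^2 + 30*p) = (p - 1)*(p + 3)*(p^3 - 7*p^2 + 10*p) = (p - 2)*(p - 1)*(p + 3)*(p^2 - 5*p) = (p - 5)*(p - 2)*(p - 1)*(p + 3)*(p)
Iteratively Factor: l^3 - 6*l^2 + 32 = (l - 4)*(l^2 - 2*l - 8) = (l - 4)*(l + 2)*(l - 4)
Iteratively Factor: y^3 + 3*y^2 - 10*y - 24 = (y - 3)*(y^2 + 6*y + 8) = (y - 3)*(y + 2)*(y + 4)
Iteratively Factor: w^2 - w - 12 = (w - 4)*(w + 3)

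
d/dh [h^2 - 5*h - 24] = 2*h - 5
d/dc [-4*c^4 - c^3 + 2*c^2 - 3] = c*(-16*c^2 - 3*c + 4)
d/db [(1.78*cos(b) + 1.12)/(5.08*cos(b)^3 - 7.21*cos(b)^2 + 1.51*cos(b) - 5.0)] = (18.0848*cos(b)^3 + 4.235*cos(b)^2 - 16.1504*cos(b) + 10.5912)*sin(b)/(25.8064*cos(b)^6 - 73.2536*cos(b)^5 + 67.3257*cos(b)^4 - 72.5742*cos(b)^3 + 74.3801*cos(b)^2 - 15.1*cos(b) + 25.0)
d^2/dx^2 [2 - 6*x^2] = -12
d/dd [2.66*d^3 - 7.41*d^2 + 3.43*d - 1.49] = 7.98*d^2 - 14.82*d + 3.43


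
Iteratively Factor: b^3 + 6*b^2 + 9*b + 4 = (b + 1)*(b^2 + 5*b + 4) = (b + 1)^2*(b + 4)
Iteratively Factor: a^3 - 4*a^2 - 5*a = (a + 1)*(a^2 - 5*a) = (a - 5)*(a + 1)*(a)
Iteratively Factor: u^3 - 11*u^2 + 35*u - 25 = (u - 5)*(u^2 - 6*u + 5) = (u - 5)^2*(u - 1)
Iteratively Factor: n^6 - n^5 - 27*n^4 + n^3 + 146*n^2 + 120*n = (n - 3)*(n^5 + 2*n^4 - 21*n^3 - 62*n^2 - 40*n) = (n - 3)*(n + 4)*(n^4 - 2*n^3 - 13*n^2 - 10*n) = (n - 5)*(n - 3)*(n + 4)*(n^3 + 3*n^2 + 2*n) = (n - 5)*(n - 3)*(n + 1)*(n + 4)*(n^2 + 2*n) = n*(n - 5)*(n - 3)*(n + 1)*(n + 4)*(n + 2)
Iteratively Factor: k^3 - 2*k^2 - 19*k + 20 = (k + 4)*(k^2 - 6*k + 5) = (k - 5)*(k + 4)*(k - 1)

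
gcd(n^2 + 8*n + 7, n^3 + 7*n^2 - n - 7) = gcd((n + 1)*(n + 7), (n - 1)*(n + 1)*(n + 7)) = n^2 + 8*n + 7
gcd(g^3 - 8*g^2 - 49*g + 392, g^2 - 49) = g^2 - 49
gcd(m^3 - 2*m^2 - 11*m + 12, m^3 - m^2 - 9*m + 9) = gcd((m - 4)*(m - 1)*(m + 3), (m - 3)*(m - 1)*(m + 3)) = m^2 + 2*m - 3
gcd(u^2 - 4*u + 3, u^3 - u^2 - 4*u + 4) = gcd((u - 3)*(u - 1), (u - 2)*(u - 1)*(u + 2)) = u - 1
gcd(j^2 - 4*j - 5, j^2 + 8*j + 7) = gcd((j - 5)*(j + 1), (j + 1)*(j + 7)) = j + 1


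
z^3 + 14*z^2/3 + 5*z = z*(z + 5/3)*(z + 3)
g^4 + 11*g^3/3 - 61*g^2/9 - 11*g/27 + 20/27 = (g - 4/3)*(g - 1/3)*(g + 1/3)*(g + 5)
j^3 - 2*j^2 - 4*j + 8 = (j - 2)^2*(j + 2)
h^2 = h^2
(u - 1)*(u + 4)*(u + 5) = u^3 + 8*u^2 + 11*u - 20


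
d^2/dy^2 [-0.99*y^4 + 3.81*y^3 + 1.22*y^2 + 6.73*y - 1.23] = -11.88*y^2 + 22.86*y + 2.44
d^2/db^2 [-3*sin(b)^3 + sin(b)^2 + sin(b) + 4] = 27*sin(b)^3 - 4*sin(b)^2 - 19*sin(b) + 2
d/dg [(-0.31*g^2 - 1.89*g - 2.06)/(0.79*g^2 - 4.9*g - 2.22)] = (3.0121*g^2 + 4.6312*g - 5.8982)/(0.6241*g^4 - 7.742*g^3 + 20.5024*g^2 + 21.756*g + 4.9284)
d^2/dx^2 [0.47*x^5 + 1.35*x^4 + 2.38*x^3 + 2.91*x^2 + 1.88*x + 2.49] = 9.4*x^3 + 16.2*x^2 + 14.28*x + 5.82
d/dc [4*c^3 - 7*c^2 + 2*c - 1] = 12*c^2 - 14*c + 2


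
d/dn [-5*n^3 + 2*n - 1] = 2 - 15*n^2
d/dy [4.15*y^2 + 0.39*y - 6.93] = 8.3*y + 0.39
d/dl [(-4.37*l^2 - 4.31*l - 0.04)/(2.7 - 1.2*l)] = (5.244*l^2 - 23.598*l - 11.685)/(1.44*l^2 - 6.48*l + 7.29)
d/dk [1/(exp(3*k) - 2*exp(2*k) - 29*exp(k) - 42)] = (-3*exp(2*k) + 4*exp(k) + 29)*exp(k)/(-exp(3*k) + 2*exp(2*k) + 29*exp(k) + 42)^2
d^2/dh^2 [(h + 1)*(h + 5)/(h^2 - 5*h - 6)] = 22/(h^3 - 18*h^2 + 108*h - 216)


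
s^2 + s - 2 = (s - 1)*(s + 2)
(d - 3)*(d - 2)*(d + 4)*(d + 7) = d^4 + 6*d^3 - 21*d^2 - 74*d + 168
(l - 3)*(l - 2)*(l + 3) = l^3 - 2*l^2 - 9*l + 18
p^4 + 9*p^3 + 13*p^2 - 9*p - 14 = (p - 1)*(p + 1)*(p + 2)*(p + 7)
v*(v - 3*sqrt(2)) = v^2 - 3*sqrt(2)*v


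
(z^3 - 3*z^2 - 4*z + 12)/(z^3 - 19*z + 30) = (z + 2)/(z + 5)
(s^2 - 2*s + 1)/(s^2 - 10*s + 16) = (s^2 - 2*s + 1)/(s^2 - 10*s + 16)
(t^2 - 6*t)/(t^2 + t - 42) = t/(t + 7)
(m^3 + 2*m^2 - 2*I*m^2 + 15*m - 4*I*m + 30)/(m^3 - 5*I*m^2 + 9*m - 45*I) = (m + 2)/(m - 3*I)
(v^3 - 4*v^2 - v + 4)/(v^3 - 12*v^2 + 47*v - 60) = (v^2 - 1)/(v^2 - 8*v + 15)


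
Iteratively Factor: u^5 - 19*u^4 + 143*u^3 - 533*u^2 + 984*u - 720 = (u - 3)*(u^4 - 16*u^3 + 95*u^2 - 248*u + 240) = (u - 5)*(u - 3)*(u^3 - 11*u^2 + 40*u - 48) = (u - 5)*(u - 3)^2*(u^2 - 8*u + 16) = (u - 5)*(u - 4)*(u - 3)^2*(u - 4)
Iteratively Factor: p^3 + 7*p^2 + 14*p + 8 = (p + 4)*(p^2 + 3*p + 2) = (p + 2)*(p + 4)*(p + 1)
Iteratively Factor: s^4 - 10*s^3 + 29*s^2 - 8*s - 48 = (s + 1)*(s^3 - 11*s^2 + 40*s - 48) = (s - 4)*(s + 1)*(s^2 - 7*s + 12) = (s - 4)^2*(s + 1)*(s - 3)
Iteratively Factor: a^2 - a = (a - 1)*(a)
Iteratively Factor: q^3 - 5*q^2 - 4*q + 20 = (q + 2)*(q^2 - 7*q + 10) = (q - 2)*(q + 2)*(q - 5)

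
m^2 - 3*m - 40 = (m - 8)*(m + 5)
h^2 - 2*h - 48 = (h - 8)*(h + 6)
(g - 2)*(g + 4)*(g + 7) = g^3 + 9*g^2 + 6*g - 56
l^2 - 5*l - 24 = (l - 8)*(l + 3)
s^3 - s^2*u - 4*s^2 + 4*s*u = s*(s - 4)*(s - u)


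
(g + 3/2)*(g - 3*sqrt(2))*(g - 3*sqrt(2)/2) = g^3 - 9*sqrt(2)*g^2/2 + 3*g^2/2 - 27*sqrt(2)*g/4 + 9*g + 27/2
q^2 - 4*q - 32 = (q - 8)*(q + 4)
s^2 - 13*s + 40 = (s - 8)*(s - 5)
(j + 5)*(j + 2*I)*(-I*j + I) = -I*j^3 + 2*j^2 - 4*I*j^2 + 8*j + 5*I*j - 10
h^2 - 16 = (h - 4)*(h + 4)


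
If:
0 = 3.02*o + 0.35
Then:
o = -0.12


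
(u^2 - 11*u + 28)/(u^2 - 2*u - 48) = (-u^2 + 11*u - 28)/(-u^2 + 2*u + 48)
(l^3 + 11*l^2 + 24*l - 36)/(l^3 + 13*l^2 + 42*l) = (l^2 + 5*l - 6)/(l*(l + 7))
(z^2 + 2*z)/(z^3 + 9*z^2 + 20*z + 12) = z/(z^2 + 7*z + 6)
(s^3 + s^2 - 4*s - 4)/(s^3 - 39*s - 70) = (s^2 - s - 2)/(s^2 - 2*s - 35)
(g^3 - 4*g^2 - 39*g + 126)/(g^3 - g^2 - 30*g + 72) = (g - 7)/(g - 4)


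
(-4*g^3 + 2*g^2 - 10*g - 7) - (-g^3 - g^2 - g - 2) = -3*g^3 + 3*g^2 - 9*g - 5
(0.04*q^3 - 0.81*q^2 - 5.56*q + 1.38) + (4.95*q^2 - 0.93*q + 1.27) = 0.04*q^3 + 4.14*q^2 - 6.49*q + 2.65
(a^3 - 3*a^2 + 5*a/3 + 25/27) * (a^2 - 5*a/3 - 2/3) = a^5 - 14*a^4/3 + 6*a^3 + 4*a^2/27 - 215*a/81 - 50/81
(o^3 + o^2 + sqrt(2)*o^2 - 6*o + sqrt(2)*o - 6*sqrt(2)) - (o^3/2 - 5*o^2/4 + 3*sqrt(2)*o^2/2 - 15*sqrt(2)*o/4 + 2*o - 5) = o^3/2 - sqrt(2)*o^2/2 + 9*o^2/4 - 8*o + 19*sqrt(2)*o/4 - 6*sqrt(2) + 5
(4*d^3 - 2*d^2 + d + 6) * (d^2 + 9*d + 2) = 4*d^5 + 34*d^4 - 9*d^3 + 11*d^2 + 56*d + 12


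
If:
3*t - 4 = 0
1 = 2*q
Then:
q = 1/2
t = 4/3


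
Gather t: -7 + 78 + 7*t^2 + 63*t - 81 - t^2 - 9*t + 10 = 6*t^2 + 54*t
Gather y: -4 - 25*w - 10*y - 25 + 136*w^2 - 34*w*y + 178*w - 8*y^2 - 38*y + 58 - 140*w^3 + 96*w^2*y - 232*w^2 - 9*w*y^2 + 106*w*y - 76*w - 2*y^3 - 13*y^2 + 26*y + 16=-140*w^3 - 96*w^2 + 77*w - 2*y^3 + y^2*(-9*w - 21) + y*(96*w^2 + 72*w - 22) + 45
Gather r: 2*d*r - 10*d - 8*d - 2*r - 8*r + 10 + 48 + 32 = -18*d + r*(2*d - 10) + 90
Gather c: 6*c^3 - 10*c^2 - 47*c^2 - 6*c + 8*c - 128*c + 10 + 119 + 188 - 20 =6*c^3 - 57*c^2 - 126*c + 297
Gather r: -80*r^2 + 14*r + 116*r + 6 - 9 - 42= -80*r^2 + 130*r - 45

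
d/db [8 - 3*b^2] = -6*b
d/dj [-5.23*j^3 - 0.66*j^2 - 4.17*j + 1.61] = -15.69*j^2 - 1.32*j - 4.17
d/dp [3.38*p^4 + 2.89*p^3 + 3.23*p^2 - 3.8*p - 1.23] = 13.52*p^3 + 8.67*p^2 + 6.46*p - 3.8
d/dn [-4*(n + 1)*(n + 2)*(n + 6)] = -12*n^2 - 72*n - 80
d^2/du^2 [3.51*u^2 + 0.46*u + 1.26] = 7.02000000000000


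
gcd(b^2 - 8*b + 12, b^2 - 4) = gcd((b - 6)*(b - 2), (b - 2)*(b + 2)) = b - 2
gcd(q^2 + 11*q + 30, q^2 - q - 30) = q + 5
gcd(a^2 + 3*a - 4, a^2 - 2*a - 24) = a + 4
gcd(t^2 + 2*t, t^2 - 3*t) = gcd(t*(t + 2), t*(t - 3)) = t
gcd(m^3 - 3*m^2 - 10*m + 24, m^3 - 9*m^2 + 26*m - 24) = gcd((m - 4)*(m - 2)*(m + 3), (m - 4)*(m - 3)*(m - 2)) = m^2 - 6*m + 8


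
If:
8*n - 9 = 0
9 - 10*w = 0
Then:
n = 9/8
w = 9/10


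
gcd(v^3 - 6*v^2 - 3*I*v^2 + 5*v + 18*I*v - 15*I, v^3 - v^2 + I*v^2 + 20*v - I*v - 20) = v - 1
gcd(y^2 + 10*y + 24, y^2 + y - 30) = y + 6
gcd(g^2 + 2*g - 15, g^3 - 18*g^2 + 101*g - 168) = g - 3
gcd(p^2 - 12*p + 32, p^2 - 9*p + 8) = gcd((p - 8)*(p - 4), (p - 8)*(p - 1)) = p - 8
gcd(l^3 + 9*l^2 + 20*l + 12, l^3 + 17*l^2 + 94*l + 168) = l + 6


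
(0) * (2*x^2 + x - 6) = 0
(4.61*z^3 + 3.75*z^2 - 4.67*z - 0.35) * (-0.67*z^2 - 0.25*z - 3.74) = -3.0887*z^5 - 3.665*z^4 - 15.05*z^3 - 12.623*z^2 + 17.5533*z + 1.309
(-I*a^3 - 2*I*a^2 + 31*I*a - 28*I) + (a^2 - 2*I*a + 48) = -I*a^3 + a^2 - 2*I*a^2 + 29*I*a + 48 - 28*I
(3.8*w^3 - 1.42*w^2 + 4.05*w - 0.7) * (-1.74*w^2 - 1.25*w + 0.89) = -6.612*w^5 - 2.2792*w^4 - 1.89*w^3 - 5.1083*w^2 + 4.4795*w - 0.623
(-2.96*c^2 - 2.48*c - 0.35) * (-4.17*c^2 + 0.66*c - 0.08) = 12.3432*c^4 + 8.388*c^3 + 0.0594999999999999*c^2 - 0.0326*c + 0.028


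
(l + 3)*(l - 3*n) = l^2 - 3*l*n + 3*l - 9*n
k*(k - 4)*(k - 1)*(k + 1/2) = k^4 - 9*k^3/2 + 3*k^2/2 + 2*k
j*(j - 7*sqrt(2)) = j^2 - 7*sqrt(2)*j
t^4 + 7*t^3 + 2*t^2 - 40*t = t*(t - 2)*(t + 4)*(t + 5)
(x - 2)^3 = x^3 - 6*x^2 + 12*x - 8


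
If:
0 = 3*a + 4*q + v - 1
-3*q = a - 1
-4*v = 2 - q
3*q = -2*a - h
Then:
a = 1/19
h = -20/19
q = 6/19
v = -8/19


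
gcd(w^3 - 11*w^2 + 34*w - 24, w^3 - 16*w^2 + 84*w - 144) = w^2 - 10*w + 24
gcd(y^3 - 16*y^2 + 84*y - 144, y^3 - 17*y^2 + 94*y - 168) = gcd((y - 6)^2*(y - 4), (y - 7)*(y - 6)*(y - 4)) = y^2 - 10*y + 24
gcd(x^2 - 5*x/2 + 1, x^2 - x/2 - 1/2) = 1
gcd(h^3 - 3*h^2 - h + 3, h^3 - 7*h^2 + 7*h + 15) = h^2 - 2*h - 3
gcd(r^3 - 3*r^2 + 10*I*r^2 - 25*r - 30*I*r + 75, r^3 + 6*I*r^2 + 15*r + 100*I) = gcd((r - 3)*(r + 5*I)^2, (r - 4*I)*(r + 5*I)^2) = r^2 + 10*I*r - 25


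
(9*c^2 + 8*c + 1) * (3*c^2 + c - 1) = 27*c^4 + 33*c^3 + 2*c^2 - 7*c - 1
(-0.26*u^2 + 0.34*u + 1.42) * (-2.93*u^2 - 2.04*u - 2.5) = 0.7618*u^4 - 0.4658*u^3 - 4.2042*u^2 - 3.7468*u - 3.55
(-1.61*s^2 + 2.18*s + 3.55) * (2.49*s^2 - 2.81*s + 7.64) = -4.0089*s^4 + 9.9523*s^3 - 9.5867*s^2 + 6.6797*s + 27.122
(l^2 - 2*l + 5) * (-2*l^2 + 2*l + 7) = -2*l^4 + 6*l^3 - 7*l^2 - 4*l + 35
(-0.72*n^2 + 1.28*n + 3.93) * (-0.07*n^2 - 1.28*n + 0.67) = 0.0504*n^4 + 0.832*n^3 - 2.3959*n^2 - 4.1728*n + 2.6331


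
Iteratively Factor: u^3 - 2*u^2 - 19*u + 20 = (u - 5)*(u^2 + 3*u - 4) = (u - 5)*(u - 1)*(u + 4)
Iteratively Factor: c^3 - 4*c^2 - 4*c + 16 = (c - 4)*(c^2 - 4) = (c - 4)*(c - 2)*(c + 2)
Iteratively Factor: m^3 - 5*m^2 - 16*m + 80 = (m - 4)*(m^2 - m - 20) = (m - 5)*(m - 4)*(m + 4)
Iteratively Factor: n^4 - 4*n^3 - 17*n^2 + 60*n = (n)*(n^3 - 4*n^2 - 17*n + 60) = n*(n + 4)*(n^2 - 8*n + 15) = n*(n - 5)*(n + 4)*(n - 3)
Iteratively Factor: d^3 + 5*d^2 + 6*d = (d + 3)*(d^2 + 2*d) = d*(d + 3)*(d + 2)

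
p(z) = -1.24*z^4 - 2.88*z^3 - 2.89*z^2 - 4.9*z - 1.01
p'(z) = -4.96*z^3 - 8.64*z^2 - 5.78*z - 4.9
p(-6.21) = -1236.44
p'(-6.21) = 885.64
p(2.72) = -161.55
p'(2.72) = -184.36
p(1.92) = -58.31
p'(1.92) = -82.95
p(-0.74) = 1.83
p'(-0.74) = -3.34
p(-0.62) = 1.42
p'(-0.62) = -3.46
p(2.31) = -98.56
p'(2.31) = -125.49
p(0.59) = -5.65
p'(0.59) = -12.34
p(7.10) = -4363.32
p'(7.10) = -2256.72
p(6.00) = -2363.57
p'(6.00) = -1421.98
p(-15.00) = -53632.76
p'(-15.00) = 14877.80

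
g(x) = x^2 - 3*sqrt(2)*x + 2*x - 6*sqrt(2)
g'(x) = 2*x - 3*sqrt(2) + 2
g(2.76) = -7.06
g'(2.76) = 3.28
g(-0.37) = -7.52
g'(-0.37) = -2.98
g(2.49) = -7.87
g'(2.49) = 2.74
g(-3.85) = 14.97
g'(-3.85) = -9.94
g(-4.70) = 24.15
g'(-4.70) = -11.64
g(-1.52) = -2.77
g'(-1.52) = -5.28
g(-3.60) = 12.55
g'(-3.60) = -9.44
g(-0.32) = -7.67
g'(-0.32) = -2.88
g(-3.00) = 7.24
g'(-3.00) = -8.24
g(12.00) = 108.60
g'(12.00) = 21.76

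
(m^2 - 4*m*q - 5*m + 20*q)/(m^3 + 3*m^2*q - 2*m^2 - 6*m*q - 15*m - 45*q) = (m - 4*q)/(m^2 + 3*m*q + 3*m + 9*q)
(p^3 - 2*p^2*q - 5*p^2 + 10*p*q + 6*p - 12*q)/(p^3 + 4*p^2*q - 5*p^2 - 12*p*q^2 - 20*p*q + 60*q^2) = (p^2 - 5*p + 6)/(p^2 + 6*p*q - 5*p - 30*q)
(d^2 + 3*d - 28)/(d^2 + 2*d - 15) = (d^2 + 3*d - 28)/(d^2 + 2*d - 15)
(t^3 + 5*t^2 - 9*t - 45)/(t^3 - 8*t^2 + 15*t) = (t^2 + 8*t + 15)/(t*(t - 5))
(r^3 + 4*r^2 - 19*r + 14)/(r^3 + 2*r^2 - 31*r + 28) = (r - 2)/(r - 4)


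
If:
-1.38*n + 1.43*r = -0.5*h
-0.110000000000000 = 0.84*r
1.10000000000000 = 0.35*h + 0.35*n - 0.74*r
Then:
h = 2.20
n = 0.66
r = -0.13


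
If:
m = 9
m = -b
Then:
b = -9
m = 9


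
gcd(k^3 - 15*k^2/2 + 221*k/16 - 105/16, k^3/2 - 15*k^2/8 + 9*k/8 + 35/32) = k - 7/4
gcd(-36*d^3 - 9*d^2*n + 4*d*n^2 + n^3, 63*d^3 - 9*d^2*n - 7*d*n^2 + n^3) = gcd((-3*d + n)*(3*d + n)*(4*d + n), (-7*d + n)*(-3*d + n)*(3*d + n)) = 9*d^2 - n^2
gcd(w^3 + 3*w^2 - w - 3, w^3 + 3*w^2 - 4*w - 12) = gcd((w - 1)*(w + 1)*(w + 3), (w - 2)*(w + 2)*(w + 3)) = w + 3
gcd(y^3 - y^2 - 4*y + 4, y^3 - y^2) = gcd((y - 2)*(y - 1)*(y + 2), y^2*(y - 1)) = y - 1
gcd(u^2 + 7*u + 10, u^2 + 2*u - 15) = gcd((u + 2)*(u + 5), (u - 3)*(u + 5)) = u + 5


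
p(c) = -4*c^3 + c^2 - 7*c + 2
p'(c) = -12*c^2 + 2*c - 7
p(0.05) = 1.65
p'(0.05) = -6.93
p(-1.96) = 49.68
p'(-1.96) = -57.02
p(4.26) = -318.91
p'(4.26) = -216.25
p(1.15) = -10.81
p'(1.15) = -20.57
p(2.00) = -40.00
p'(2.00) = -51.00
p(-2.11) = 58.80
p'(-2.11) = -64.65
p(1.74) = -28.22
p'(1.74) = -39.85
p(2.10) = -45.33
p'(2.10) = -55.72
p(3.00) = -118.00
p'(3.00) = -109.00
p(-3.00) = 140.00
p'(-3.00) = -121.00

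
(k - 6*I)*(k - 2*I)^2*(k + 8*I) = k^4 - 2*I*k^3 + 52*k^2 - 200*I*k - 192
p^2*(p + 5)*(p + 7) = p^4 + 12*p^3 + 35*p^2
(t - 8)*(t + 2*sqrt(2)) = t^2 - 8*t + 2*sqrt(2)*t - 16*sqrt(2)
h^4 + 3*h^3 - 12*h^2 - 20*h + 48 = (h - 2)^2*(h + 3)*(h + 4)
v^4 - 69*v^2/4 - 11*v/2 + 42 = (v - 4)*(v - 3/2)*(v + 2)*(v + 7/2)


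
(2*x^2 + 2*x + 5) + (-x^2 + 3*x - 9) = x^2 + 5*x - 4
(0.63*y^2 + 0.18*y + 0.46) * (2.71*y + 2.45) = 1.7073*y^3 + 2.0313*y^2 + 1.6876*y + 1.127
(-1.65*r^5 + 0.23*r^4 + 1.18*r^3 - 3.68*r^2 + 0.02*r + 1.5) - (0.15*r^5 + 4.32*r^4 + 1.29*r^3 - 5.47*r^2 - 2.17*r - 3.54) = -1.8*r^5 - 4.09*r^4 - 0.11*r^3 + 1.79*r^2 + 2.19*r + 5.04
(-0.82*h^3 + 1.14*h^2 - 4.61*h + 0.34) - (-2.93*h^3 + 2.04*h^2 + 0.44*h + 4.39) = 2.11*h^3 - 0.9*h^2 - 5.05*h - 4.05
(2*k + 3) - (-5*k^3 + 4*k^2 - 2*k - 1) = 5*k^3 - 4*k^2 + 4*k + 4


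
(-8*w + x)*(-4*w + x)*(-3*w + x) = -96*w^3 + 68*w^2*x - 15*w*x^2 + x^3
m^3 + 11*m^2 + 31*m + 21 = (m + 1)*(m + 3)*(m + 7)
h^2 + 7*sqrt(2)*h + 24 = (h + 3*sqrt(2))*(h + 4*sqrt(2))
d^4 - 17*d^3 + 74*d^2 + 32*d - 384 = (d - 8)^2*(d - 3)*(d + 2)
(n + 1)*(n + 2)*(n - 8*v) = n^3 - 8*n^2*v + 3*n^2 - 24*n*v + 2*n - 16*v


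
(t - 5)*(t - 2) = t^2 - 7*t + 10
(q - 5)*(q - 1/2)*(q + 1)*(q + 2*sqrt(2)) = q^4 - 9*q^3/2 + 2*sqrt(2)*q^3 - 9*sqrt(2)*q^2 - 3*q^2 - 6*sqrt(2)*q + 5*q/2 + 5*sqrt(2)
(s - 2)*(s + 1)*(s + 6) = s^3 + 5*s^2 - 8*s - 12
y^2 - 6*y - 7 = (y - 7)*(y + 1)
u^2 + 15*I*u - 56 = (u + 7*I)*(u + 8*I)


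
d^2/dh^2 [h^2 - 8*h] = 2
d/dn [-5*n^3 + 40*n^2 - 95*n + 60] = -15*n^2 + 80*n - 95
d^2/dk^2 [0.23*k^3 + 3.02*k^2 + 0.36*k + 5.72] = 1.38*k + 6.04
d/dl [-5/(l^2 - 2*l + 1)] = 10*(l - 1)/(l^2 - 2*l + 1)^2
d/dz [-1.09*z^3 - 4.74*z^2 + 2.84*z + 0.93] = -3.27*z^2 - 9.48*z + 2.84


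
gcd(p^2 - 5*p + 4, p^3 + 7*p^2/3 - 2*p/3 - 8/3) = p - 1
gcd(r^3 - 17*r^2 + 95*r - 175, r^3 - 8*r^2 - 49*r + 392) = r - 7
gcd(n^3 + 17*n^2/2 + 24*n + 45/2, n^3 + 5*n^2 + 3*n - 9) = n^2 + 6*n + 9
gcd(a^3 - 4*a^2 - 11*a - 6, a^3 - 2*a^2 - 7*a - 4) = a^2 + 2*a + 1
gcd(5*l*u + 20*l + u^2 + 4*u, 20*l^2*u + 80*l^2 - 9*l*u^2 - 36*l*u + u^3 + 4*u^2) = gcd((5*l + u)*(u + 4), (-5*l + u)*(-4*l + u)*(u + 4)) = u + 4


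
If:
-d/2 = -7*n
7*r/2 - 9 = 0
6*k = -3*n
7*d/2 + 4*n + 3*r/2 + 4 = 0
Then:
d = -110/53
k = 55/742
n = -55/371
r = 18/7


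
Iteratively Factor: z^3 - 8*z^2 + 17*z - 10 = (z - 1)*(z^2 - 7*z + 10) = (z - 2)*(z - 1)*(z - 5)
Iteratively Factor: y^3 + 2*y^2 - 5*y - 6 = (y - 2)*(y^2 + 4*y + 3) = (y - 2)*(y + 3)*(y + 1)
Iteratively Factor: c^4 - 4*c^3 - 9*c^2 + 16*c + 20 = (c + 2)*(c^3 - 6*c^2 + 3*c + 10) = (c + 1)*(c + 2)*(c^2 - 7*c + 10) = (c - 5)*(c + 1)*(c + 2)*(c - 2)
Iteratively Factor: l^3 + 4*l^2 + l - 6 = (l + 3)*(l^2 + l - 2) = (l - 1)*(l + 3)*(l + 2)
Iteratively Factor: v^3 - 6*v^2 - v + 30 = (v + 2)*(v^2 - 8*v + 15) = (v - 3)*(v + 2)*(v - 5)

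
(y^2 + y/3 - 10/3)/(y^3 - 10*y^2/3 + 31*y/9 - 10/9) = 3*(y + 2)/(3*y^2 - 5*y + 2)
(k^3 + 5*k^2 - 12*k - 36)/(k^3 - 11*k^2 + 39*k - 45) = (k^2 + 8*k + 12)/(k^2 - 8*k + 15)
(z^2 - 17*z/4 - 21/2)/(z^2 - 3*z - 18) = (z + 7/4)/(z + 3)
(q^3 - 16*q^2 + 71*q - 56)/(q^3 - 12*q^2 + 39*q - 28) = (q - 8)/(q - 4)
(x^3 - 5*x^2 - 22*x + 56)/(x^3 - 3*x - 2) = (x^2 - 3*x - 28)/(x^2 + 2*x + 1)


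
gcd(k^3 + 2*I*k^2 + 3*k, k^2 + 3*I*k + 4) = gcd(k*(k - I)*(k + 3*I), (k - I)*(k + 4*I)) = k - I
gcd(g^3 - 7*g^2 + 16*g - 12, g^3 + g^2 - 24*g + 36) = g^2 - 5*g + 6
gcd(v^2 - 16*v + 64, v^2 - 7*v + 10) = 1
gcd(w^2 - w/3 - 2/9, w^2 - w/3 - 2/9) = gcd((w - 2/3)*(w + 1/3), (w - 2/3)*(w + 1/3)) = w^2 - w/3 - 2/9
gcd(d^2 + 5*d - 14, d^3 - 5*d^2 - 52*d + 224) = d + 7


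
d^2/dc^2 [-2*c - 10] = 0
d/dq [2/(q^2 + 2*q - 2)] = 4*(-q - 1)/(q^2 + 2*q - 2)^2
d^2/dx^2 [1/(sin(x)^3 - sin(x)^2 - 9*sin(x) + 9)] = (-9*sin(x)^5 + 2*sin(x)^4 + 28*sin(x)^3 + 66*sin(x)^2 - 99*sin(x) - 180)/((sin(x) - 3)^3*(sin(x) - 1)^2*(sin(x) + 3)^3)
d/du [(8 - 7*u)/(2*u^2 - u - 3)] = (-14*u^2 + 7*u + (4*u - 1)*(7*u - 8) + 21)/(-2*u^2 + u + 3)^2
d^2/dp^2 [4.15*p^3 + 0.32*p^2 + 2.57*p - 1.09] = 24.9*p + 0.64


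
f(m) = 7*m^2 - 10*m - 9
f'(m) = 14*m - 10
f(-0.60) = -0.48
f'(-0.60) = -18.40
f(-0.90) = 5.67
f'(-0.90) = -22.60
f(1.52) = -8.03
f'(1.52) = 11.28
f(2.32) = 5.48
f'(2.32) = 22.48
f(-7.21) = 426.99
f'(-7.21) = -110.94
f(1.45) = -8.78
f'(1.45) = 10.30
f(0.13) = -10.18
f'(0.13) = -8.18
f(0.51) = -12.28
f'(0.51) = -2.86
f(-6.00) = 303.00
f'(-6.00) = -94.00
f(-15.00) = 1716.00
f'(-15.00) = -220.00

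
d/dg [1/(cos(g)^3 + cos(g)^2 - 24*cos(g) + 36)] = (3*cos(g)^2 + 2*cos(g) - 24)*sin(g)/(cos(g)^3 + cos(g)^2 - 24*cos(g) + 36)^2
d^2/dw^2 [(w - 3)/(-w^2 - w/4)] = 8*(-16*w^3 + 144*w^2 + 36*w + 3)/(w^3*(64*w^3 + 48*w^2 + 12*w + 1))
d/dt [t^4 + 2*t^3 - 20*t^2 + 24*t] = 4*t^3 + 6*t^2 - 40*t + 24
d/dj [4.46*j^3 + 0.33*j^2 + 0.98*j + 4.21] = 13.38*j^2 + 0.66*j + 0.98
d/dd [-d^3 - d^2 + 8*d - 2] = -3*d^2 - 2*d + 8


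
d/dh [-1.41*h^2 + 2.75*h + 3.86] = 2.75 - 2.82*h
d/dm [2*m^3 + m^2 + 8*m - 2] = 6*m^2 + 2*m + 8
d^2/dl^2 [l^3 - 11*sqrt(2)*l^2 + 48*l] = 6*l - 22*sqrt(2)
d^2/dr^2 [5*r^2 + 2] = 10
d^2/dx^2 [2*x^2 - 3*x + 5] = 4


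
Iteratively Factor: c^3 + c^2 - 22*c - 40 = (c + 2)*(c^2 - c - 20) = (c + 2)*(c + 4)*(c - 5)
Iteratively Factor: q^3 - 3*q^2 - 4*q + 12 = (q - 2)*(q^2 - q - 6) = (q - 2)*(q + 2)*(q - 3)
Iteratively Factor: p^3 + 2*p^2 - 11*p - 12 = (p - 3)*(p^2 + 5*p + 4) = (p - 3)*(p + 4)*(p + 1)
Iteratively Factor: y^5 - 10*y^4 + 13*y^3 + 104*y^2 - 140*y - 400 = (y + 2)*(y^4 - 12*y^3 + 37*y^2 + 30*y - 200) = (y - 5)*(y + 2)*(y^3 - 7*y^2 + 2*y + 40) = (y - 5)*(y - 4)*(y + 2)*(y^2 - 3*y - 10) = (y - 5)*(y - 4)*(y + 2)^2*(y - 5)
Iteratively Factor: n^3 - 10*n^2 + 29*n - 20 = (n - 4)*(n^2 - 6*n + 5) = (n - 4)*(n - 1)*(n - 5)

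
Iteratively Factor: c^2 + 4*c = (c + 4)*(c)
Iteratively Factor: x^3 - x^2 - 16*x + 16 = (x - 1)*(x^2 - 16) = (x - 1)*(x + 4)*(x - 4)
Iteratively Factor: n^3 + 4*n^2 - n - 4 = (n + 4)*(n^2 - 1) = (n + 1)*(n + 4)*(n - 1)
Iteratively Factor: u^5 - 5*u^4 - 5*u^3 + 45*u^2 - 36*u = (u - 1)*(u^4 - 4*u^3 - 9*u^2 + 36*u) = u*(u - 1)*(u^3 - 4*u^2 - 9*u + 36) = u*(u - 3)*(u - 1)*(u^2 - u - 12) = u*(u - 3)*(u - 1)*(u + 3)*(u - 4)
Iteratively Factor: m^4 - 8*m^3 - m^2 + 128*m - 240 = (m - 5)*(m^3 - 3*m^2 - 16*m + 48) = (m - 5)*(m - 4)*(m^2 + m - 12) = (m - 5)*(m - 4)*(m + 4)*(m - 3)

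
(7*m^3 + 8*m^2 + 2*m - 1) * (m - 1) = 7*m^4 + m^3 - 6*m^2 - 3*m + 1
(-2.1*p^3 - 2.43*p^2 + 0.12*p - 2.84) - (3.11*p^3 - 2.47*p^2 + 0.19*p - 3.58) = -5.21*p^3 + 0.04*p^2 - 0.07*p + 0.74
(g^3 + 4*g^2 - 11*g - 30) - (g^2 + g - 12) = g^3 + 3*g^2 - 12*g - 18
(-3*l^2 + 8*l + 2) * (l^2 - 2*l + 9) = -3*l^4 + 14*l^3 - 41*l^2 + 68*l + 18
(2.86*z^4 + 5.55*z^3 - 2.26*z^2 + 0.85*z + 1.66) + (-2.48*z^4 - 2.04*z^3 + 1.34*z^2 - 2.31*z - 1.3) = 0.38*z^4 + 3.51*z^3 - 0.92*z^2 - 1.46*z + 0.36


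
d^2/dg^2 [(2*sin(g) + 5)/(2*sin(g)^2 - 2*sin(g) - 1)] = 2*(4*sin(g)^5 + 44*sin(g)^4 - 26*sin(g)^3 - 32*sin(g)^2 + 44*sin(g) - 26)/(2*sin(g) + cos(2*g))^3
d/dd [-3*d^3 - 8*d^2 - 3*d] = -9*d^2 - 16*d - 3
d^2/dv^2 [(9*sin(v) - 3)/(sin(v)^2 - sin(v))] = 3*(-3*sin(v) - 2 + 1/sin(v) - 4/sin(v)^2 + 2/sin(v)^3)/(sin(v) - 1)^2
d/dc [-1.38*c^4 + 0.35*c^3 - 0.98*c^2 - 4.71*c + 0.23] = -5.52*c^3 + 1.05*c^2 - 1.96*c - 4.71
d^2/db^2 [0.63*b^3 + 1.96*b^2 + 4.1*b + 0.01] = 3.78*b + 3.92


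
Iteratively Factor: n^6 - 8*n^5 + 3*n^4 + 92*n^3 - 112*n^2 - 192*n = (n - 4)*(n^5 - 4*n^4 - 13*n^3 + 40*n^2 + 48*n) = n*(n - 4)*(n^4 - 4*n^3 - 13*n^2 + 40*n + 48) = n*(n - 4)*(n + 1)*(n^3 - 5*n^2 - 8*n + 48) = n*(n - 4)^2*(n + 1)*(n^2 - n - 12) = n*(n - 4)^3*(n + 1)*(n + 3)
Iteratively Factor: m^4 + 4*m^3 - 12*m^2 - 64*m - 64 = (m - 4)*(m^3 + 8*m^2 + 20*m + 16) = (m - 4)*(m + 2)*(m^2 + 6*m + 8) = (m - 4)*(m + 2)*(m + 4)*(m + 2)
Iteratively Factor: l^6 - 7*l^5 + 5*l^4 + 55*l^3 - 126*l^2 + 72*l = (l - 1)*(l^5 - 6*l^4 - l^3 + 54*l^2 - 72*l) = (l - 2)*(l - 1)*(l^4 - 4*l^3 - 9*l^2 + 36*l) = (l - 4)*(l - 2)*(l - 1)*(l^3 - 9*l) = l*(l - 4)*(l - 2)*(l - 1)*(l^2 - 9) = l*(l - 4)*(l - 3)*(l - 2)*(l - 1)*(l + 3)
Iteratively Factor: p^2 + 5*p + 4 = (p + 1)*(p + 4)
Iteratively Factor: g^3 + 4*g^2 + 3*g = (g + 3)*(g^2 + g) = g*(g + 3)*(g + 1)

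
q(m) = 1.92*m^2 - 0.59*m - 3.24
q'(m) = 3.84*m - 0.59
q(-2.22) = 7.53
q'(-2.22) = -9.11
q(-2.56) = 10.85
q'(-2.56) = -10.42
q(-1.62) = 2.75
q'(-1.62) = -6.81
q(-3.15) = 17.67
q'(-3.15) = -12.69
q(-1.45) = 1.65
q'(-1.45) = -6.16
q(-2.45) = 9.73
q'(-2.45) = -10.00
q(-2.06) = 6.12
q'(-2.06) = -8.50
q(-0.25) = -2.97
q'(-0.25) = -1.55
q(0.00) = -3.24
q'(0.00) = -0.59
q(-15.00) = 437.61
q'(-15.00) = -58.19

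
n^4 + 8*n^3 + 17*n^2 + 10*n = n*(n + 1)*(n + 2)*(n + 5)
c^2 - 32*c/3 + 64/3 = (c - 8)*(c - 8/3)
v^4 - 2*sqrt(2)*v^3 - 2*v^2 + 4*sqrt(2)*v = v*(v - 2*sqrt(2))*(v - sqrt(2))*(v + sqrt(2))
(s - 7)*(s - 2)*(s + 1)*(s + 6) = s^4 - 2*s^3 - 43*s^2 + 44*s + 84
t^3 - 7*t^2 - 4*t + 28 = (t - 7)*(t - 2)*(t + 2)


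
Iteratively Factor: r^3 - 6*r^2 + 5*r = (r)*(r^2 - 6*r + 5) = r*(r - 1)*(r - 5)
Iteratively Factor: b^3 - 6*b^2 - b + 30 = (b - 5)*(b^2 - b - 6) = (b - 5)*(b - 3)*(b + 2)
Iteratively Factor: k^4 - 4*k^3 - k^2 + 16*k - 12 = (k - 2)*(k^3 - 2*k^2 - 5*k + 6) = (k - 2)*(k + 2)*(k^2 - 4*k + 3) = (k - 3)*(k - 2)*(k + 2)*(k - 1)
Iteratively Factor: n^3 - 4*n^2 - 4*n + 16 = (n - 2)*(n^2 - 2*n - 8) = (n - 4)*(n - 2)*(n + 2)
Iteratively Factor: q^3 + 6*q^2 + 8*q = (q + 4)*(q^2 + 2*q) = q*(q + 4)*(q + 2)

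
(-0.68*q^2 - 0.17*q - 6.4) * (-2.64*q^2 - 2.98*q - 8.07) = 1.7952*q^4 + 2.4752*q^3 + 22.8902*q^2 + 20.4439*q + 51.648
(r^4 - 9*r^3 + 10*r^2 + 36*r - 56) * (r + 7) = r^5 - 2*r^4 - 53*r^3 + 106*r^2 + 196*r - 392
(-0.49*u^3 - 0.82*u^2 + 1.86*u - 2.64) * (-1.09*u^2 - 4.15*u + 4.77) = 0.5341*u^5 + 2.9273*u^4 - 0.9617*u^3 - 8.7528*u^2 + 19.8282*u - 12.5928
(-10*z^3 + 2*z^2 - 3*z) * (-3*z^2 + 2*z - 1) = 30*z^5 - 26*z^4 + 23*z^3 - 8*z^2 + 3*z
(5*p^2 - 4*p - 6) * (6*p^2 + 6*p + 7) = 30*p^4 + 6*p^3 - 25*p^2 - 64*p - 42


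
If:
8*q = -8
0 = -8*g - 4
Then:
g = -1/2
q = -1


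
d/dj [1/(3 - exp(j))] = exp(j)/(exp(j) - 3)^2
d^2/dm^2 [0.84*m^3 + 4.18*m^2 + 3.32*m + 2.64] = 5.04*m + 8.36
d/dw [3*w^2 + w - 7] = 6*w + 1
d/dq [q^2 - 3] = 2*q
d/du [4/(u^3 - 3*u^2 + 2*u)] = 4*(-3*u^2 + 6*u - 2)/(u^2*(u^2 - 3*u + 2)^2)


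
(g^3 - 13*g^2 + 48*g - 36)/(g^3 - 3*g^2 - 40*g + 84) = (g^3 - 13*g^2 + 48*g - 36)/(g^3 - 3*g^2 - 40*g + 84)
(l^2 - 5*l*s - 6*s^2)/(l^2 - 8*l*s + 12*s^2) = (-l - s)/(-l + 2*s)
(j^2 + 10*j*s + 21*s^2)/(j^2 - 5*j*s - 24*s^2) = (-j - 7*s)/(-j + 8*s)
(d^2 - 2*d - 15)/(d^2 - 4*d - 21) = (d - 5)/(d - 7)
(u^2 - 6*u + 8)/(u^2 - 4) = (u - 4)/(u + 2)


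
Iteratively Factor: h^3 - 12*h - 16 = (h + 2)*(h^2 - 2*h - 8) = (h + 2)^2*(h - 4)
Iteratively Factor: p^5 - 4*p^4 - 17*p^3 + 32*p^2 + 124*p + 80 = (p - 4)*(p^4 - 17*p^2 - 36*p - 20) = (p - 5)*(p - 4)*(p^3 + 5*p^2 + 8*p + 4) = (p - 5)*(p - 4)*(p + 2)*(p^2 + 3*p + 2) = (p - 5)*(p - 4)*(p + 1)*(p + 2)*(p + 2)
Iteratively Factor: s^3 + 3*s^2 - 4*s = (s)*(s^2 + 3*s - 4) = s*(s - 1)*(s + 4)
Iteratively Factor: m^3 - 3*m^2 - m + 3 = (m - 3)*(m^2 - 1) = (m - 3)*(m - 1)*(m + 1)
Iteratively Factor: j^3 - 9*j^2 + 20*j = (j - 4)*(j^2 - 5*j) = (j - 5)*(j - 4)*(j)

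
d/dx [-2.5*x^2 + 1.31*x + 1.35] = 1.31 - 5.0*x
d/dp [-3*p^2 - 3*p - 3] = -6*p - 3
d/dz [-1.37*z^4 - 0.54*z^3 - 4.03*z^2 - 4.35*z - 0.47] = -5.48*z^3 - 1.62*z^2 - 8.06*z - 4.35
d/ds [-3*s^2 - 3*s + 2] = -6*s - 3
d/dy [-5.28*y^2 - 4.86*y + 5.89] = -10.56*y - 4.86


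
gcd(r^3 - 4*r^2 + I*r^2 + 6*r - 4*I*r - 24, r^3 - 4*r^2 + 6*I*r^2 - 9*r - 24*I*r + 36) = r^2 + r*(-4 + 3*I) - 12*I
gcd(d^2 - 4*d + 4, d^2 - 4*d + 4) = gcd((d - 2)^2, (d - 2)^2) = d^2 - 4*d + 4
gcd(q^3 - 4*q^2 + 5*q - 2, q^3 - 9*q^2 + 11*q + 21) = 1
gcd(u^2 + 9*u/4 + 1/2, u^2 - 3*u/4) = 1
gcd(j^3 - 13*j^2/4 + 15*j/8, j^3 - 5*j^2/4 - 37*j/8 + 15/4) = j^2 - 13*j/4 + 15/8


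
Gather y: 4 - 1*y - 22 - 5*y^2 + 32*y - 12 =-5*y^2 + 31*y - 30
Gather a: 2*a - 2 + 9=2*a + 7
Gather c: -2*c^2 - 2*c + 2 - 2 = -2*c^2 - 2*c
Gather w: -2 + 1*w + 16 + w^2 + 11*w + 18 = w^2 + 12*w + 32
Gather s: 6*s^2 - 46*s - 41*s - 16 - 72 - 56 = 6*s^2 - 87*s - 144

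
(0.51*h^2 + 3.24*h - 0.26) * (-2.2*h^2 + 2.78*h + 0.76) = -1.122*h^4 - 5.7102*h^3 + 9.9668*h^2 + 1.7396*h - 0.1976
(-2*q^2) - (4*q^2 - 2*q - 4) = -6*q^2 + 2*q + 4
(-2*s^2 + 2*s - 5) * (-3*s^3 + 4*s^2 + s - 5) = 6*s^5 - 14*s^4 + 21*s^3 - 8*s^2 - 15*s + 25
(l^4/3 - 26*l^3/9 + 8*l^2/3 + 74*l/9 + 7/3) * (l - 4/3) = l^5/3 - 10*l^4/3 + 176*l^3/27 + 14*l^2/3 - 233*l/27 - 28/9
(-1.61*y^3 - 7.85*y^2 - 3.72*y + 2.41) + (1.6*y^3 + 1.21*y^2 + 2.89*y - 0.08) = -0.01*y^3 - 6.64*y^2 - 0.83*y + 2.33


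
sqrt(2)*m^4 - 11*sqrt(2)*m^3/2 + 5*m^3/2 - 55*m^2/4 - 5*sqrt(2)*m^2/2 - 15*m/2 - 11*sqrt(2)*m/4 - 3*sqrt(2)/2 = (m - 6)*(m + 1/2)*(m + sqrt(2))*(sqrt(2)*m + 1/2)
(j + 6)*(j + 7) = j^2 + 13*j + 42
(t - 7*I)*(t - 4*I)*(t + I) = t^3 - 10*I*t^2 - 17*t - 28*I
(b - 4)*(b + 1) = b^2 - 3*b - 4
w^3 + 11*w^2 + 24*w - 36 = (w - 1)*(w + 6)^2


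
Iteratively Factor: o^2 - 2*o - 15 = (o + 3)*(o - 5)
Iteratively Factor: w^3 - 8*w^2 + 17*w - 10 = (w - 5)*(w^2 - 3*w + 2) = (w - 5)*(w - 2)*(w - 1)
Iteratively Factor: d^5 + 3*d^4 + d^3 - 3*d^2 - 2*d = (d - 1)*(d^4 + 4*d^3 + 5*d^2 + 2*d) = (d - 1)*(d + 1)*(d^3 + 3*d^2 + 2*d) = (d - 1)*(d + 1)^2*(d^2 + 2*d) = d*(d - 1)*(d + 1)^2*(d + 2)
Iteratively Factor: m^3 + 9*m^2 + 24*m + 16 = (m + 4)*(m^2 + 5*m + 4) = (m + 1)*(m + 4)*(m + 4)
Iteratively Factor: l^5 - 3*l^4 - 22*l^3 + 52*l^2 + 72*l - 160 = (l - 2)*(l^4 - l^3 - 24*l^2 + 4*l + 80) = (l - 2)*(l + 2)*(l^3 - 3*l^2 - 18*l + 40) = (l - 5)*(l - 2)*(l + 2)*(l^2 + 2*l - 8) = (l - 5)*(l - 2)^2*(l + 2)*(l + 4)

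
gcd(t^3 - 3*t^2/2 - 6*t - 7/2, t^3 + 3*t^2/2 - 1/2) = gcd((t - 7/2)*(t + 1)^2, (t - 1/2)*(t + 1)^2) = t^2 + 2*t + 1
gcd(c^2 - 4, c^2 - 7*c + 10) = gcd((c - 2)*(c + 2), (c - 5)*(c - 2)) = c - 2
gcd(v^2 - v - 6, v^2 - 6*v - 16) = v + 2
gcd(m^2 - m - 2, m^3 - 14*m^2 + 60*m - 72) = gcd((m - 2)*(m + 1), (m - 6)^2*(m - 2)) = m - 2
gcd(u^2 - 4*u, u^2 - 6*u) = u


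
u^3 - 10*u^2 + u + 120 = (u - 8)*(u - 5)*(u + 3)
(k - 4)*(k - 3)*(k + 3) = k^3 - 4*k^2 - 9*k + 36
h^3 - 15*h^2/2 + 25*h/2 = h*(h - 5)*(h - 5/2)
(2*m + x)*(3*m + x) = 6*m^2 + 5*m*x + x^2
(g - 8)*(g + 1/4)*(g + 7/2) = g^3 - 17*g^2/4 - 233*g/8 - 7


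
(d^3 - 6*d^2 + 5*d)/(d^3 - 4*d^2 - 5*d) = (d - 1)/(d + 1)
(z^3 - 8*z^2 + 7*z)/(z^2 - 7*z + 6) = z*(z - 7)/(z - 6)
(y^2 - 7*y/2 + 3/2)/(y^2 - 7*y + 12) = (y - 1/2)/(y - 4)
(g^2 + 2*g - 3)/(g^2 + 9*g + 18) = (g - 1)/(g + 6)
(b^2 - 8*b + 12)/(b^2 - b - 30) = (b - 2)/(b + 5)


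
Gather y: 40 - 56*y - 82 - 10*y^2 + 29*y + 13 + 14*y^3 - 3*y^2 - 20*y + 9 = 14*y^3 - 13*y^2 - 47*y - 20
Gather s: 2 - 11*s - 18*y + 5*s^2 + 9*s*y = 5*s^2 + s*(9*y - 11) - 18*y + 2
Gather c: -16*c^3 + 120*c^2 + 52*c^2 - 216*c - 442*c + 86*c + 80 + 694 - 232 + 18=-16*c^3 + 172*c^2 - 572*c + 560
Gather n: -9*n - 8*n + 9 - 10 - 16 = -17*n - 17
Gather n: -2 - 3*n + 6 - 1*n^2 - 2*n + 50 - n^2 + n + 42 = -2*n^2 - 4*n + 96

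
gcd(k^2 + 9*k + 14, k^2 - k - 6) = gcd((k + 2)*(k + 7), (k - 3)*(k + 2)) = k + 2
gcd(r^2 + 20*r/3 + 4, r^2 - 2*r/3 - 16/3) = 1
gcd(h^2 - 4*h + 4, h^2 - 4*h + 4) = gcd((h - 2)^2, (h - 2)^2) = h^2 - 4*h + 4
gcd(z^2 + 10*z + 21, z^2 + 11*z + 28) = z + 7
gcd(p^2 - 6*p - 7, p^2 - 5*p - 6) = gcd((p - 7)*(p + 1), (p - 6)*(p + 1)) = p + 1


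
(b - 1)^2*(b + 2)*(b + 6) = b^4 + 6*b^3 - 3*b^2 - 16*b + 12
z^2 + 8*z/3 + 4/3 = (z + 2/3)*(z + 2)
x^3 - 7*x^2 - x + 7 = (x - 7)*(x - 1)*(x + 1)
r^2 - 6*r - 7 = (r - 7)*(r + 1)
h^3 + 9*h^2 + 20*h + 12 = (h + 1)*(h + 2)*(h + 6)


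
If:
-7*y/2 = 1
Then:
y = -2/7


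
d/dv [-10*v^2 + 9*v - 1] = 9 - 20*v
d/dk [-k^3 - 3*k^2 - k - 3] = -3*k^2 - 6*k - 1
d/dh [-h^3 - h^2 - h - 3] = -3*h^2 - 2*h - 1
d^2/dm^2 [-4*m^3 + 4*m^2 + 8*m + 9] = 8 - 24*m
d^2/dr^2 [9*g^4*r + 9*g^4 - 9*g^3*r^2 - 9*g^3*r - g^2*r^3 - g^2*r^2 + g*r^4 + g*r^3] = 2*g*(-9*g^2 - 3*g*r - g + 6*r^2 + 3*r)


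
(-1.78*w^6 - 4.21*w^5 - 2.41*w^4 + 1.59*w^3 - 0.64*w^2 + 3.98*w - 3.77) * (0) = 0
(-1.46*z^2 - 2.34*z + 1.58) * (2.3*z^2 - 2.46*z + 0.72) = -3.358*z^4 - 1.7904*z^3 + 8.3392*z^2 - 5.5716*z + 1.1376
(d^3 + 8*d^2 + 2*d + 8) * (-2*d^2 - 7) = -2*d^5 - 16*d^4 - 11*d^3 - 72*d^2 - 14*d - 56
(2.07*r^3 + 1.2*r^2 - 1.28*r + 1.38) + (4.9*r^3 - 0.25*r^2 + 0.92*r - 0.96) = 6.97*r^3 + 0.95*r^2 - 0.36*r + 0.42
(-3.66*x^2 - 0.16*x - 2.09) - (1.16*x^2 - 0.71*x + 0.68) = -4.82*x^2 + 0.55*x - 2.77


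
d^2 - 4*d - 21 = (d - 7)*(d + 3)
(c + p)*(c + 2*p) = c^2 + 3*c*p + 2*p^2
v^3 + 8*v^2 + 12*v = v*(v + 2)*(v + 6)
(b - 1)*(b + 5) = b^2 + 4*b - 5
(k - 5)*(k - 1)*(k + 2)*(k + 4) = k^4 - 23*k^2 - 18*k + 40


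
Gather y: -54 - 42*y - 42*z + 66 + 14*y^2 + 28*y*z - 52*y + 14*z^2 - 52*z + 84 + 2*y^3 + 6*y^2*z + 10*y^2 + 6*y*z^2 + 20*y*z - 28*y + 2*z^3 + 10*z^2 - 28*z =2*y^3 + y^2*(6*z + 24) + y*(6*z^2 + 48*z - 122) + 2*z^3 + 24*z^2 - 122*z + 96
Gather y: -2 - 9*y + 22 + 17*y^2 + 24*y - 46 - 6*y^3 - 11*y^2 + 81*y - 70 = -6*y^3 + 6*y^2 + 96*y - 96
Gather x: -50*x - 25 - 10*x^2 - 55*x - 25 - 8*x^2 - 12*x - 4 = -18*x^2 - 117*x - 54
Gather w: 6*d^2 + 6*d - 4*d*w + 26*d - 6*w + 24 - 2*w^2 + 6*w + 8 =6*d^2 - 4*d*w + 32*d - 2*w^2 + 32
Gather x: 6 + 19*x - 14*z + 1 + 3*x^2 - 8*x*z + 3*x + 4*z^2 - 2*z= 3*x^2 + x*(22 - 8*z) + 4*z^2 - 16*z + 7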